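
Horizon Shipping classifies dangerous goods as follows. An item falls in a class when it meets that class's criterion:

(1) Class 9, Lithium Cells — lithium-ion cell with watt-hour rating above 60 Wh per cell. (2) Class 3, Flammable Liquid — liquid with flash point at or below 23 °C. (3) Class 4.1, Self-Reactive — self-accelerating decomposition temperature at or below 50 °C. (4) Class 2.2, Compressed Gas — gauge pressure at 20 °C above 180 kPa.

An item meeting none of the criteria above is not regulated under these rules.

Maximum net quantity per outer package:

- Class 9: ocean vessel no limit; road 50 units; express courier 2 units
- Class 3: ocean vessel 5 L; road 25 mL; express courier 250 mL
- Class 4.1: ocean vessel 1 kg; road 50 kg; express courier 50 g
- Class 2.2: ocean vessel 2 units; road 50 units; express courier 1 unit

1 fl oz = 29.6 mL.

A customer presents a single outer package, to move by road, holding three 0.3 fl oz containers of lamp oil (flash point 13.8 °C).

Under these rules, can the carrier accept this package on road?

The lamp oil has flash point 13.8 °C, which is ≤ 23 °C, so it is Class 3 (Flammable Liquid).
Class 3 quantity: three 0.3 fl oz containers = 26.64 mL.
26.64 mL exceeds the road limit of 25 mL for Class 3.

No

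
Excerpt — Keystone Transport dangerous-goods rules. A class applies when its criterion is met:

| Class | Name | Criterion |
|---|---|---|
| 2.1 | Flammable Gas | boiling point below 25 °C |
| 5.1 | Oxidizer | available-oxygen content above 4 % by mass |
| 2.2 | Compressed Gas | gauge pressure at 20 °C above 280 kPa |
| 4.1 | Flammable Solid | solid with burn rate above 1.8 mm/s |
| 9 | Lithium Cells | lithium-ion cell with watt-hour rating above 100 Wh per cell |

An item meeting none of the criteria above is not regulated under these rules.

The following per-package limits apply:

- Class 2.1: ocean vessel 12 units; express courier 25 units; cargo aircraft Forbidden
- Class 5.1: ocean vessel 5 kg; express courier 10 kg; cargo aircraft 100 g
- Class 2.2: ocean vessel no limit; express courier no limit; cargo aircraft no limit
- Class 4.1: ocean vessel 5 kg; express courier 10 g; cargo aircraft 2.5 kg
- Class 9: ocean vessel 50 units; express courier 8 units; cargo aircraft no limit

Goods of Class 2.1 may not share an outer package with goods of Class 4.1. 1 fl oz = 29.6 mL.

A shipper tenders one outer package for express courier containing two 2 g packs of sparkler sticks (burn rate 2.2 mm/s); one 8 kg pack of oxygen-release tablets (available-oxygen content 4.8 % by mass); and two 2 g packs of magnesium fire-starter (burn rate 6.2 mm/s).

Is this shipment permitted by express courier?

Yes

Burn rate 2.2 mm/s meets the Class 4.1 criterion (Flammable Solid), so the sparkler sticks are Class 4.1.
The oxygen-release tablets have available-oxygen content 4.8 % by mass, which is > 4 % by mass, so they are Class 5.1 (Oxidizer).
Magnesium fire-starter: burn rate 6.2 mm/s > 1.8 mm/s → Class 4.1 (Flammable Solid).
Total Class 4.1: (two 2 g packs = 4 g) + (two 2 g packs = 4 g) = 8 g.
That is within the Class 4.1 express courier limit of 10 g.
Class 5.1 quantity: 8 kg.
8 kg is within the express courier limit of 10 kg for Class 5.1.
The segregation rule (Class 2.1 with Class 4.1) does not apply to Class 4.1 with Class 5.1.
Every hazard class is within its express courier limit and no segregation rule is violated.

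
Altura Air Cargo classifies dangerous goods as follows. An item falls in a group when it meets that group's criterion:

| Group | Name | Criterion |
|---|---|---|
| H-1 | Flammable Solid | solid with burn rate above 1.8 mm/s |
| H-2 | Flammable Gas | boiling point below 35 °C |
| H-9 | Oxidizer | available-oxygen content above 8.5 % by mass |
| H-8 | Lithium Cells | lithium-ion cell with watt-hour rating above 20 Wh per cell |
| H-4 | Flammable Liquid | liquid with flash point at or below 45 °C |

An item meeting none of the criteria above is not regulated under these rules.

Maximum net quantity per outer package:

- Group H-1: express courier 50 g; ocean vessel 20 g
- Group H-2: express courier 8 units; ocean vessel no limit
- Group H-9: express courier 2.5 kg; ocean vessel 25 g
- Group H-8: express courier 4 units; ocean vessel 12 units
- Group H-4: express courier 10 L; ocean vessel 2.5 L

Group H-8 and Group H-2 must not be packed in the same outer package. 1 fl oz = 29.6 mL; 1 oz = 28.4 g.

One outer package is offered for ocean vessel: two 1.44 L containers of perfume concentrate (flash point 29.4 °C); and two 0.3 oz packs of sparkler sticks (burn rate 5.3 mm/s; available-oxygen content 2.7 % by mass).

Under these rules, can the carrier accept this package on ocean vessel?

No

Perfume concentrate: flash point 29.4 °C ≤ 45 °C → Group H-4 (Flammable Liquid).
With burn rate 5.3 mm/s (> 1.8 mm/s), the sparkler sticks fall in Group H-1.
Group H-1 quantity: two 0.3 oz packs = 17.04 g.
17.04 g is within the ocean vessel limit of 20 g for Group H-1.
Group H-4 quantity: two 1.44 L containers = 2.88 L.
2.88 L > 2.5 L (ocean vessel limit, Group H-4) — over the limit.
The segregation rule (Group H-8 with Group H-2) does not apply to Group H-1 with Group H-4.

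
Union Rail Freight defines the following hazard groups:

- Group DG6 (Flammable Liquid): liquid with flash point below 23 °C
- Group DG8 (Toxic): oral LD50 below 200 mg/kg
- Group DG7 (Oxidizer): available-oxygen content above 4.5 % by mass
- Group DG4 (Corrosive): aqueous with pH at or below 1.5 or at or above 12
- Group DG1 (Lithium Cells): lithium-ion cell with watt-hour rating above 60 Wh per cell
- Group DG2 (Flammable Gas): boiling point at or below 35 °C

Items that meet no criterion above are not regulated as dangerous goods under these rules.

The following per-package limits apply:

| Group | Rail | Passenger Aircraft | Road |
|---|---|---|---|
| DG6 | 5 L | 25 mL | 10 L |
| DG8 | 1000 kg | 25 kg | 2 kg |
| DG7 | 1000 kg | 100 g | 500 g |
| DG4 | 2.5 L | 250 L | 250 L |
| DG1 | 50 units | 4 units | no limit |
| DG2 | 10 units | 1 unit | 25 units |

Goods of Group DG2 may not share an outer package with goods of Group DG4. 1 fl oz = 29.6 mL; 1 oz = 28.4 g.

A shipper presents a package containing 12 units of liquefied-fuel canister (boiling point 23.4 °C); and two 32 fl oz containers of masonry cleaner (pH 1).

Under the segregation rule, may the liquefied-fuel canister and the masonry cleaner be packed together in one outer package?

Boiling point 23.4 °C meets the Group DG2 criterion (Flammable Gas), so the liquefied-fuel canister is Group DG2.
With pH 1 (≤ 1.5), the masonry cleaner falls in Group DG4.
Group DG2 and Group DG4 may not share an outer package.

No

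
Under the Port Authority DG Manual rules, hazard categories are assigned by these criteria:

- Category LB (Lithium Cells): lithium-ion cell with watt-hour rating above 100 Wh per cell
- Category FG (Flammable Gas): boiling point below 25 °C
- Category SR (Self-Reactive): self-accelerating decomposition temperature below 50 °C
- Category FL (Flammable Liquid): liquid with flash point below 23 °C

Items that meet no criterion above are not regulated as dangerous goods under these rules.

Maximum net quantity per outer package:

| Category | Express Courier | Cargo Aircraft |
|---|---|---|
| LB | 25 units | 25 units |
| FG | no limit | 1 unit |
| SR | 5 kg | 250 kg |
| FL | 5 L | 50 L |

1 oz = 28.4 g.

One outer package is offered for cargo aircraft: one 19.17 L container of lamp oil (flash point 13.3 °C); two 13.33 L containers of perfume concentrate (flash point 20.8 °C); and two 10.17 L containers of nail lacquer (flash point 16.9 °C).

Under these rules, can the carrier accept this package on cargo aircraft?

No

The lamp oil has flash point 13.3 °C, which is < 23 °C, so it is Category FL (Flammable Liquid).
The perfume concentrate has flash point 20.8 °C, which is < 23 °C, so it is Category FL (Flammable Liquid).
The nail lacquer has flash point 16.9 °C, which is < 23 °C, so it is Category FL (Flammable Liquid).
Category FL net quantity: 19.17 L + (two 13.33 L containers = 26.66 L) + (two 10.17 L containers = 20.34 L) = 66.17 L.
66.17 L exceeds the cargo aircraft limit of 50 L for Category FL.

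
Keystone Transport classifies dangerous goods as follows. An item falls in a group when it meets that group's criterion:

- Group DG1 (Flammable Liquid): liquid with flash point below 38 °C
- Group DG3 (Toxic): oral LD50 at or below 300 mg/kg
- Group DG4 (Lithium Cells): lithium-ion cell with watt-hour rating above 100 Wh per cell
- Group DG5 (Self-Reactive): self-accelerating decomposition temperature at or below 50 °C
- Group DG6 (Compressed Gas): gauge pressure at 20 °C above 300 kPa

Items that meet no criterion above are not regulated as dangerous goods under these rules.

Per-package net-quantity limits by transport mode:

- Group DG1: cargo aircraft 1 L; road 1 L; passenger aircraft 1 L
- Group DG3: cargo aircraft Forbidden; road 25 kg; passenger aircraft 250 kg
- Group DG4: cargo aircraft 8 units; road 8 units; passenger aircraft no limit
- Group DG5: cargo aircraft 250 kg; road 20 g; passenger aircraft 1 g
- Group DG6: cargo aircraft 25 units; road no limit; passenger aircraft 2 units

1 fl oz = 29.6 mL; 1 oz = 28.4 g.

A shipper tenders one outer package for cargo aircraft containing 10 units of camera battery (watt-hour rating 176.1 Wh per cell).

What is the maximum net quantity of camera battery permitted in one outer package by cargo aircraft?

The camera battery has watt-hour rating 176.1 Wh per cell, which is > 100 Wh per cell, so it is Group DG4 (Lithium Cells).
The cargo aircraft limit for Group DG4 is 8 units.

8 units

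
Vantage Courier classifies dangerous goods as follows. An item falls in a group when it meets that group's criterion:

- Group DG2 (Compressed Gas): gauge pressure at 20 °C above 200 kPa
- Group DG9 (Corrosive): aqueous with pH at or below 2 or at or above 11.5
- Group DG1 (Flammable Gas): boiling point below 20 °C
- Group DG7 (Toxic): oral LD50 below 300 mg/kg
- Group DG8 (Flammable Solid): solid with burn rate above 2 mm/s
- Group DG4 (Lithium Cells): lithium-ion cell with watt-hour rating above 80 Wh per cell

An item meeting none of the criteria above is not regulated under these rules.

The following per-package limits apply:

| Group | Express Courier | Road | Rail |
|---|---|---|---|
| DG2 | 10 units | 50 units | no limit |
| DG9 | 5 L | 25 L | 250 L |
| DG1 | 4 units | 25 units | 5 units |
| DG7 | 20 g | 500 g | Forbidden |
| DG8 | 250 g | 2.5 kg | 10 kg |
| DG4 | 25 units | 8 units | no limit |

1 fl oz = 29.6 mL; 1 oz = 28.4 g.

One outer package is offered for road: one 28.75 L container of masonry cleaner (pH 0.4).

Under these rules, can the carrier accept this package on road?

Masonry cleaner: pH 0.4 ≤ 2 → Group DG9 (Corrosive).
Group DG9 quantity: 28.75 L.
28.75 L exceeds the road limit of 25 L for Group DG9.

No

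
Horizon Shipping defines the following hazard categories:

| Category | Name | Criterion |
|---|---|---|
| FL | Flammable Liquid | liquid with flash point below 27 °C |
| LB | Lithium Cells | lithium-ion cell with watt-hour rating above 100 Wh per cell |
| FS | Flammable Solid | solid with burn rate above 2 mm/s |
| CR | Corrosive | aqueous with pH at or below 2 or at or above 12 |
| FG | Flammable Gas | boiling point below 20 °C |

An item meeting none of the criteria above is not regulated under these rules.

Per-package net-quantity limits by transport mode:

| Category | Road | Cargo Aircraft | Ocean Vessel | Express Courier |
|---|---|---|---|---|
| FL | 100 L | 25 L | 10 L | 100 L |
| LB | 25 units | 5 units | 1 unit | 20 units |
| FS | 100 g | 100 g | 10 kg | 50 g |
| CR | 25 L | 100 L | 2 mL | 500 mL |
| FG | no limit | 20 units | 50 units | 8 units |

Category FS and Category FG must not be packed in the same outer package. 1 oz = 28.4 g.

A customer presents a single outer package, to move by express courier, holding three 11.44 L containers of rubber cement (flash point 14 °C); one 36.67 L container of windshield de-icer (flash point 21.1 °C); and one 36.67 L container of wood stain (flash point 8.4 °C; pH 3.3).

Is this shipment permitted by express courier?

No

Flash point 14 °C meets the Category FL criterion (Flammable Liquid), so the rubber cement is Category FL.
Windshield de-icer: flash point 21.1 °C < 27 °C → Category FL (Flammable Liquid).
The wood stain has flash point 8.4 °C, which is < 27 °C, so it is Category FL (Flammable Liquid).
Total Category FL: (three 11.44 L containers = 34.32 L) + 36.67 L + 36.67 L = 107.66 L.
107.66 L > 100 L (express courier limit, Category FL) — over the limit.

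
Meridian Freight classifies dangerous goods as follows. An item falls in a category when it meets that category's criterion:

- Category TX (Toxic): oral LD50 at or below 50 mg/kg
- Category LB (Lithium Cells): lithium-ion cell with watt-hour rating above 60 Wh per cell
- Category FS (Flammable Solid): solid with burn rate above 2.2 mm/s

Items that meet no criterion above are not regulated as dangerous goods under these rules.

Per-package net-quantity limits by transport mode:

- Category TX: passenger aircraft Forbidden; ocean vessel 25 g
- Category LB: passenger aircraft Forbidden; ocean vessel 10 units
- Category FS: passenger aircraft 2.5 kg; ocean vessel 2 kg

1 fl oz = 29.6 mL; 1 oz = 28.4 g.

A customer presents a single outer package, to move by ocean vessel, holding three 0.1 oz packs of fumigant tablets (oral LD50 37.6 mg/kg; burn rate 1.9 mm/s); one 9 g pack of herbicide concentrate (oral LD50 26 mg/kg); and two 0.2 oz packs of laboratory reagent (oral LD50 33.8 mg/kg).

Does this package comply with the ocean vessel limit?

Fumigant tablets: oral LD50 37.6 mg/kg ≤ 50 mg/kg → Category TX (Toxic).
The herbicide concentrate has oral LD50 26 mg/kg, which is ≤ 50 mg/kg, so it is Category TX (Toxic).
Laboratory reagent: oral LD50 33.8 mg/kg ≤ 50 mg/kg → Category TX (Toxic).
Category TX net quantity: (three 0.1 oz packs = 8.52 g) + 9 g + (two 0.2 oz packs = 11.36 g) = 28.88 g.
That exceeds the Category TX ocean vessel limit of 25 g.

No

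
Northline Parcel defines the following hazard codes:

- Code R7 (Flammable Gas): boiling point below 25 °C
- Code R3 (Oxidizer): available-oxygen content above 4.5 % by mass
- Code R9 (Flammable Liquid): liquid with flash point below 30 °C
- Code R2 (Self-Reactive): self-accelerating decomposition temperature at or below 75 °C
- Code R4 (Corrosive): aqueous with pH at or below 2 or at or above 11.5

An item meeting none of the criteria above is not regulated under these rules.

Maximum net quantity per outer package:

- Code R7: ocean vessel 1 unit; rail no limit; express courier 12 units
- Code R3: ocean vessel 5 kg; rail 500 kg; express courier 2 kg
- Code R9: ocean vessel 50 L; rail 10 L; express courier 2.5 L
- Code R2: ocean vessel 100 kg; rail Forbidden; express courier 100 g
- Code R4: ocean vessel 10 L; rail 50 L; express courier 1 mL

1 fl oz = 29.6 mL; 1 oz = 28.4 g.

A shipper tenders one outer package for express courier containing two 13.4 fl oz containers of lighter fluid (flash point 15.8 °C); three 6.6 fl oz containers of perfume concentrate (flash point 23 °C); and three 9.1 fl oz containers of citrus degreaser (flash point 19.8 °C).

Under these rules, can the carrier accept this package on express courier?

The lighter fluid has flash point 15.8 °C, which is < 30 °C, so it is Code R9 (Flammable Liquid).
Perfume concentrate: flash point 23 °C < 30 °C → Code R9 (Flammable Liquid).
Flash point 19.8 °C meets the Code R9 criterion (Flammable Liquid), so the citrus degreaser is Code R9.
Total Code R9: (two 13.4 fl oz containers = 793.28 mL) + (three 6.6 fl oz containers = 586.08 mL) + (three 9.1 fl oz containers = 808.08 mL) = 2187.44 mL.
2187.44 mL ≤ 2.5 L (express courier limit, Code R9) — within limit.

Yes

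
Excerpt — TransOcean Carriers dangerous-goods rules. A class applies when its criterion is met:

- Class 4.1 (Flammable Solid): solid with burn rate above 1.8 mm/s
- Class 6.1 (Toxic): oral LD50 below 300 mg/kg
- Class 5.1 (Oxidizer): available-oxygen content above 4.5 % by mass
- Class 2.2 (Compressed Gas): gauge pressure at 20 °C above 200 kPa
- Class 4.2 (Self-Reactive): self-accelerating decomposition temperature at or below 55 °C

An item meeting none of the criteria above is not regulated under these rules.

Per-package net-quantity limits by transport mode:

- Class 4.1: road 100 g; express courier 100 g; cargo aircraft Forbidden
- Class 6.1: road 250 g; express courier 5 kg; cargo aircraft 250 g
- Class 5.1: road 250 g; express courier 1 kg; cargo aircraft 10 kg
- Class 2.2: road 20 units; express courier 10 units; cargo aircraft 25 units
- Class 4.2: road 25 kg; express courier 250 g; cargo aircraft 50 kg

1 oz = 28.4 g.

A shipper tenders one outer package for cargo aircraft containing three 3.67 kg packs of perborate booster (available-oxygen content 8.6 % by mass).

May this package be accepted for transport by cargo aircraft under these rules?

No

The perborate booster has available-oxygen content 8.6 % by mass, which is > 4.5 % by mass, so it is Class 5.1 (Oxidizer).
Class 5.1 quantity: three 3.67 kg packs = 11.01 kg.
That exceeds the Class 5.1 cargo aircraft limit of 10 kg.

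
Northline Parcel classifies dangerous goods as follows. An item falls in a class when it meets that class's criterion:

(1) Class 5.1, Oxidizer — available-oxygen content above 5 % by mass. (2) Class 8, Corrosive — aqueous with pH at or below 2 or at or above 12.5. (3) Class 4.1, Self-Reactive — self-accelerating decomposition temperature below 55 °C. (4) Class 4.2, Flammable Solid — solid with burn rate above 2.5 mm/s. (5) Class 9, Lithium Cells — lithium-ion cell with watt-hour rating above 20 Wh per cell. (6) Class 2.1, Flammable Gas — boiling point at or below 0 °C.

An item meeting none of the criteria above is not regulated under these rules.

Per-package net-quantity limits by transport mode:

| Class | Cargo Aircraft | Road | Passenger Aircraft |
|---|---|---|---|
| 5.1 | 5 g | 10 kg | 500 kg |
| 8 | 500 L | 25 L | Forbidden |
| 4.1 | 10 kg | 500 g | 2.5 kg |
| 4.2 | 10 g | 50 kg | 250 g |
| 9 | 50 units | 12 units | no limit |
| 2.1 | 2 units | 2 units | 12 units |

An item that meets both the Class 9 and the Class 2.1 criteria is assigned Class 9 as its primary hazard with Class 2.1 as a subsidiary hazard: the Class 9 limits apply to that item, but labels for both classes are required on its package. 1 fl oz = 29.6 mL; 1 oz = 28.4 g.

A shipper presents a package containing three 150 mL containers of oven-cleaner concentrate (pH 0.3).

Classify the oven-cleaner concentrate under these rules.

Oven-cleaner concentrate: pH 0.3 ≤ 2 → Class 8 (Corrosive).

Class 8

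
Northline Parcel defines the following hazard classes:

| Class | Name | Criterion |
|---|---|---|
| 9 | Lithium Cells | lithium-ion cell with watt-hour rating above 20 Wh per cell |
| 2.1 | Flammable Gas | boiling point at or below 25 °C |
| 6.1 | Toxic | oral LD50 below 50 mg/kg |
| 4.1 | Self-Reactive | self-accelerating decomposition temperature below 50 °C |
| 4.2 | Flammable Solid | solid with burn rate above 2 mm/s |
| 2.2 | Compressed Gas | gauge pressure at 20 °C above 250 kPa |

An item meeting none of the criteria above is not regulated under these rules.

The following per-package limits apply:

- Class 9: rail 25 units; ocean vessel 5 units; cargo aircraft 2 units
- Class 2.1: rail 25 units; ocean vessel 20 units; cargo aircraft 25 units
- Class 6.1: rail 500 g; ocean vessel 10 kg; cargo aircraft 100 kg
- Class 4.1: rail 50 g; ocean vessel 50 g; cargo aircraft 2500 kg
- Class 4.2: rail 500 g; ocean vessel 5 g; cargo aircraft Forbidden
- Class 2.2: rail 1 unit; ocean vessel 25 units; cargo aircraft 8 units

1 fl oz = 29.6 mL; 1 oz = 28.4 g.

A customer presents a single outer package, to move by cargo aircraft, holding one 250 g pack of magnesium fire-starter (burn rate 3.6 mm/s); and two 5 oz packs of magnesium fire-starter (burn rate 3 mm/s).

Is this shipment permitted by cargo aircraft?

No

Burn rate 3.6 mm/s meets the Class 4.2 criterion (Flammable Solid), so the magnesium fire-starter is Class 4.2.
With burn rate 3 mm/s (> 2 mm/s), the magnesium fire-starter falls in Class 4.2.
Total Class 4.2: 250 g + (two 5 oz packs = 284 g) = 534 g.
By cargo aircraft, Class 4.2 is Forbidden regardless of quantity.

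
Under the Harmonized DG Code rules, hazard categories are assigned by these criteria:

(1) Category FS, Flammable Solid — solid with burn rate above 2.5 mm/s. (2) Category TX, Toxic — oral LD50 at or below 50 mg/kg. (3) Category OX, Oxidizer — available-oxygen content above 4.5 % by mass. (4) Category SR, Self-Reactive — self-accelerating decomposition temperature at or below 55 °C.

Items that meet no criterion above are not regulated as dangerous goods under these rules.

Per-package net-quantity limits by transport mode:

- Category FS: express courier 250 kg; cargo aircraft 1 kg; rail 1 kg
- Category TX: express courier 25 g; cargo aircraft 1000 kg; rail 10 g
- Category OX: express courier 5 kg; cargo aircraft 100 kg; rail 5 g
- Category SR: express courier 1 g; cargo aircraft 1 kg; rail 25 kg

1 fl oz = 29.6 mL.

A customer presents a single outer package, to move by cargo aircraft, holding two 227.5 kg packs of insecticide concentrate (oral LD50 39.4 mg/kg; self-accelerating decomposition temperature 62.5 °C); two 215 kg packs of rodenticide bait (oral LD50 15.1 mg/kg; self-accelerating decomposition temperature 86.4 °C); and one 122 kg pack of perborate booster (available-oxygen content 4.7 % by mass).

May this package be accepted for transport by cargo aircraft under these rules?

With oral LD50 39.4 mg/kg (≤ 50 mg/kg), the insecticide concentrate falls in Category TX.
The rodenticide bait has oral LD50 15.1 mg/kg, which is ≤ 50 mg/kg, so it is Category TX (Toxic).
Available-oxygen content 4.7 % by mass meets the Category OX criterion (Oxidizer), so the perborate booster is Category OX.
Category TX net quantity: (two 227.5 kg packs = 455 kg) + (two 215 kg packs = 430 kg) = 885 kg.
That is within the Category TX cargo aircraft limit of 1000 kg.
Category OX quantity: 122 kg.
122 kg > 100 kg (cargo aircraft limit, Category OX) — over the limit.

No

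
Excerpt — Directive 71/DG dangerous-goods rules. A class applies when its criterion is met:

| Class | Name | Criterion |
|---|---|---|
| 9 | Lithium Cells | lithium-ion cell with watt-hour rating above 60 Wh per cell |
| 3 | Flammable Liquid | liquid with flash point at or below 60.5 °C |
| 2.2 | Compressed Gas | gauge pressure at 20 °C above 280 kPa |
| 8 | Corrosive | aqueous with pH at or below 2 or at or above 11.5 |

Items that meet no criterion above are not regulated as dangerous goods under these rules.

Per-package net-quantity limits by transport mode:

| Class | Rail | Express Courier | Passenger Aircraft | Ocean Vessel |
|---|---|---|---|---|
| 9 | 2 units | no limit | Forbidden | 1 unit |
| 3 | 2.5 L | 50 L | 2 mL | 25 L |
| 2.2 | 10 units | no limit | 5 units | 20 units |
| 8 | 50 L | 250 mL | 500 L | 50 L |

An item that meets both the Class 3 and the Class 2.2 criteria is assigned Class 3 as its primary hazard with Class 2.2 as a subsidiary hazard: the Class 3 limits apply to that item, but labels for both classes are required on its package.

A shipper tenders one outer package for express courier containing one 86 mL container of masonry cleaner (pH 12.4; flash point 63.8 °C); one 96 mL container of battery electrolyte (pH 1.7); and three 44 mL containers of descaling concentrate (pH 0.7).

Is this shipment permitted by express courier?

The masonry cleaner has pH 12.4, which is ≥ 11.5, so it is Class 8 (Corrosive).
pH 1.7 meets the Class 8 criterion (Corrosive), so the battery electrolyte is Class 8.
With pH 0.7 (≤ 2), the descaling concentrate falls in Class 8.
Class 8 net quantity: 86 mL + 96 mL + (three 44 mL containers = 132 mL) = 314 mL.
314 mL exceeds the express courier limit of 250 mL for Class 8.

No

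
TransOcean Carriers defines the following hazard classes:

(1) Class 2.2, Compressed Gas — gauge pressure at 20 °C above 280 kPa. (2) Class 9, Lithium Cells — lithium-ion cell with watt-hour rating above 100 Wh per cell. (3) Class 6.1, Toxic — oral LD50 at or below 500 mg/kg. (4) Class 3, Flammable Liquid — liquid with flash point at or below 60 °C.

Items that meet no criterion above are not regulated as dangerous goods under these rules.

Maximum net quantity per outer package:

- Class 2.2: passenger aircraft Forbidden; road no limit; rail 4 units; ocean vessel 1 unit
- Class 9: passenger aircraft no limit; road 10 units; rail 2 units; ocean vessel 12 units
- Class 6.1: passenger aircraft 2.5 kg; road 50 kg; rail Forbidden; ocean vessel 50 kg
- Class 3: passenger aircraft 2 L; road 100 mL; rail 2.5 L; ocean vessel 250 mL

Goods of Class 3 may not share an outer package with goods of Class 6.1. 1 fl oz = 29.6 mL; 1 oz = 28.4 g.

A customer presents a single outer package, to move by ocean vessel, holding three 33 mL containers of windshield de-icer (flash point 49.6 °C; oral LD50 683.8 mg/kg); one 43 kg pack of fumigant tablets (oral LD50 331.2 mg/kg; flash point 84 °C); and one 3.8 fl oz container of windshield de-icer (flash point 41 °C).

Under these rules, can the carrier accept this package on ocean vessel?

The windshield de-icer has flash point 49.6 °C, which is ≤ 60 °C, so it is Class 3 (Flammable Liquid).
Fumigant tablets: oral LD50 331.2 mg/kg ≤ 500 mg/kg → Class 6.1 (Toxic).
The windshield de-icer has flash point 41 °C, which is ≤ 60 °C, so it is Class 3 (Flammable Liquid).
Total Class 3: (three 33 mL containers = 99 mL) + (one 3.8 fl oz container = 112.48 mL) = 211.48 mL.
That is within the Class 3 ocean vessel limit of 250 mL.
Class 6.1 quantity: 43 kg.
That is within the Class 6.1 ocean vessel limit of 50 kg.
Class 3 and Class 6.1 may not share an outer package.

No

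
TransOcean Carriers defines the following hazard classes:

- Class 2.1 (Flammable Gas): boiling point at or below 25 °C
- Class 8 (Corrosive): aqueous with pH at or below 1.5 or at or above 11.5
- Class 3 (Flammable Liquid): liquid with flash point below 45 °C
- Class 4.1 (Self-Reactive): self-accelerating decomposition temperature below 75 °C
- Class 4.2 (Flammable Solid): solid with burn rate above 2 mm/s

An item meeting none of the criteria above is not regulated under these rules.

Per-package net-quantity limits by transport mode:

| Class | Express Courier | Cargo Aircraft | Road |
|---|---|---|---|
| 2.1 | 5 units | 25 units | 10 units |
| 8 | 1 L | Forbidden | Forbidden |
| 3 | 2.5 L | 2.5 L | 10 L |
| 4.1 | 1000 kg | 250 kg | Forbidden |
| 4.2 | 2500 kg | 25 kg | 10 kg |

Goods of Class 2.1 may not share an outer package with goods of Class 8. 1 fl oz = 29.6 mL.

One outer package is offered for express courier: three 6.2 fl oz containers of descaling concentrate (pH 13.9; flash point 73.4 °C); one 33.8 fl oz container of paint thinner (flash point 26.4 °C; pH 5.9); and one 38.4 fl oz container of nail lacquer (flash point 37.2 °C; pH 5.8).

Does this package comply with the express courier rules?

pH 13.9 meets the Class 8 criterion (Corrosive), so the descaling concentrate is Class 8.
With flash point 26.4 °C (< 45 °C), the paint thinner falls in Class 3.
Flash point 37.2 °C meets the Class 3 criterion (Flammable Liquid), so the nail lacquer is Class 3.
Total Class 3: (one 33.8 fl oz container = 1000.48 mL) + (one 38.4 fl oz container = 1136.64 mL) = 2137.12 mL.
2137.12 mL is within the express courier limit of 2.5 L for Class 3.
Class 8 quantity: three 6.2 fl oz containers = 550.56 mL.
That is within the Class 8 express courier limit of 1 L.
The segregation rule (Class 2.1 with Class 8) does not apply to Class 3 with Class 8.
Every hazard class is within its express courier limit and no segregation rule is violated.

Yes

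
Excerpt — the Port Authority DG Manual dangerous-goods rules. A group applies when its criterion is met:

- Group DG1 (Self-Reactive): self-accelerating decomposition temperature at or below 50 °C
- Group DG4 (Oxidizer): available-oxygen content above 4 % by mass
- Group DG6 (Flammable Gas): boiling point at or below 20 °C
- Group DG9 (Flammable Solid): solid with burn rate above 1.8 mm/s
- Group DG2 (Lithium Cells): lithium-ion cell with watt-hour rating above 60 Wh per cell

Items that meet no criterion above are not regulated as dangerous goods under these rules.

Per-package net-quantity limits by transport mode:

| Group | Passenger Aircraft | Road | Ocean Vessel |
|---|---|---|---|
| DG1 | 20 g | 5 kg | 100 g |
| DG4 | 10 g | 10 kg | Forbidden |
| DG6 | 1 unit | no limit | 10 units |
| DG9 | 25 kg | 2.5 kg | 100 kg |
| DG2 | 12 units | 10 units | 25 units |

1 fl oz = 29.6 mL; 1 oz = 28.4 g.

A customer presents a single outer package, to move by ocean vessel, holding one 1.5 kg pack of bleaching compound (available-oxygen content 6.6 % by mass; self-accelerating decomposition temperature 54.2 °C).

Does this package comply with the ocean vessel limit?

No

The bleaching compound has available-oxygen content 6.6 % by mass, which is > 4 % by mass, so it is Group DG4 (Oxidizer).
Group DG4 quantity: 1.5 kg.
By ocean vessel, Group DG4 is Forbidden regardless of quantity.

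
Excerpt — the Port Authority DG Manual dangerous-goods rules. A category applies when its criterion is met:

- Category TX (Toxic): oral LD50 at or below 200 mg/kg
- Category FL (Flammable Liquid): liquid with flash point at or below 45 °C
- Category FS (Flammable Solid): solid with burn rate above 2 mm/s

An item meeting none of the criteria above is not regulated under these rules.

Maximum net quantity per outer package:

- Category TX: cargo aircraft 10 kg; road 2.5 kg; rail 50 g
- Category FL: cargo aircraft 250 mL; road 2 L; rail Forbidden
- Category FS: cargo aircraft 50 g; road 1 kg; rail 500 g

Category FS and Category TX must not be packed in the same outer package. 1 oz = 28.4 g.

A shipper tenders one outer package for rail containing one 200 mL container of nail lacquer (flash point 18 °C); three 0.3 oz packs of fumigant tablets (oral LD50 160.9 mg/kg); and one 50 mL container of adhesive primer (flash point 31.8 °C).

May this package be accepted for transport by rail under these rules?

No

Nail lacquer: flash point 18 °C ≤ 45 °C → Category FL (Flammable Liquid).
Oral LD50 160.9 mg/kg meets the Category TX criterion (Toxic), so the fumigant tablets are Category TX.
The adhesive primer has flash point 31.8 °C, which is ≤ 45 °C, so it is Category FL (Flammable Liquid).
Category TX quantity: three 0.3 oz packs = 25.56 g.
That is within the Category TX rail limit of 50 g.
Total Category FL: 200 mL + 50 mL = 250 mL.
By rail, Category FL is Forbidden regardless of quantity.
The segregation rule (Category FS with Category TX) does not apply to Category TX with Category FL.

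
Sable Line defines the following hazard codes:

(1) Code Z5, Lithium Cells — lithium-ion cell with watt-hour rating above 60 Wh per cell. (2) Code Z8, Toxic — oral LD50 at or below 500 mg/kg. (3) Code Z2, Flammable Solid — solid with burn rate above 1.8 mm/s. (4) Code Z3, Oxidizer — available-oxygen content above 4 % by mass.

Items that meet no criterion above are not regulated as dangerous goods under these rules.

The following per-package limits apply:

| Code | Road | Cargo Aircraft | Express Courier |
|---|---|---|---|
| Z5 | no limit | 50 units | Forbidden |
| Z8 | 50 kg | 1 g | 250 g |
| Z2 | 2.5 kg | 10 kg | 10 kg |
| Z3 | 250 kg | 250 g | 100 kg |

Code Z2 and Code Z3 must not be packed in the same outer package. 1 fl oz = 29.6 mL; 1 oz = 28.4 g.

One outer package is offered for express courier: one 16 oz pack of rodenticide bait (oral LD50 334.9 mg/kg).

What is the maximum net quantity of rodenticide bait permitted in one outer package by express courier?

Oral LD50 334.9 mg/kg meets the Code Z8 criterion (Toxic), so the rodenticide bait is Code Z8.
The express courier limit for Code Z8 is 250 g.

250 g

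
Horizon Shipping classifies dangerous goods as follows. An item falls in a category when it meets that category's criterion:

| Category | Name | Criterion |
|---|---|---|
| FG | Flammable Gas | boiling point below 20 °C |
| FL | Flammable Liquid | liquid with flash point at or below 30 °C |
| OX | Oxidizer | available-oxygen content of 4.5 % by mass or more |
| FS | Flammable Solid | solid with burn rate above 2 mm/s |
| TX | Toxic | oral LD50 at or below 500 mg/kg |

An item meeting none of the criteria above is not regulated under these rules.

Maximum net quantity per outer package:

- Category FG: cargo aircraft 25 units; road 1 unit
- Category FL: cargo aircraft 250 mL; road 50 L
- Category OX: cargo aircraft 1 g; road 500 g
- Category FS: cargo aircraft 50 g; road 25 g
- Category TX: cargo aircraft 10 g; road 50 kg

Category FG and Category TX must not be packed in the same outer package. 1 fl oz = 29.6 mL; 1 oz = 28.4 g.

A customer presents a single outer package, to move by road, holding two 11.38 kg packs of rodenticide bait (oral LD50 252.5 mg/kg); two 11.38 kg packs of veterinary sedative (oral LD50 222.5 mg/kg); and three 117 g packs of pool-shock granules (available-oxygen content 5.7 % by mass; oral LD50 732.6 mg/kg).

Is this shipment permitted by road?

The rodenticide bait has oral LD50 252.5 mg/kg, which is ≤ 500 mg/kg, so it is Category TX (Toxic).
The veterinary sedative has oral LD50 222.5 mg/kg, which is ≤ 500 mg/kg, so it is Category TX (Toxic).
The pool-shock granules have available-oxygen content 5.7 % by mass, which is ≥ 4.5 % by mass, so they are Category OX (Oxidizer).
Category TX net quantity: (two 11.38 kg packs = 22.76 kg) + (two 11.38 kg packs = 22.76 kg) = 45.52 kg.
45.52 kg ≤ 50 kg (road limit, Category TX) — within limit.
Category OX quantity: three 117 g packs = 351 g.
351 g is within the road limit of 500 g for Category OX.
The segregation rule (Category FG with Category TX) does not apply to Category TX with Category OX.
Every hazard category is within its road limit and no segregation rule is violated.

Yes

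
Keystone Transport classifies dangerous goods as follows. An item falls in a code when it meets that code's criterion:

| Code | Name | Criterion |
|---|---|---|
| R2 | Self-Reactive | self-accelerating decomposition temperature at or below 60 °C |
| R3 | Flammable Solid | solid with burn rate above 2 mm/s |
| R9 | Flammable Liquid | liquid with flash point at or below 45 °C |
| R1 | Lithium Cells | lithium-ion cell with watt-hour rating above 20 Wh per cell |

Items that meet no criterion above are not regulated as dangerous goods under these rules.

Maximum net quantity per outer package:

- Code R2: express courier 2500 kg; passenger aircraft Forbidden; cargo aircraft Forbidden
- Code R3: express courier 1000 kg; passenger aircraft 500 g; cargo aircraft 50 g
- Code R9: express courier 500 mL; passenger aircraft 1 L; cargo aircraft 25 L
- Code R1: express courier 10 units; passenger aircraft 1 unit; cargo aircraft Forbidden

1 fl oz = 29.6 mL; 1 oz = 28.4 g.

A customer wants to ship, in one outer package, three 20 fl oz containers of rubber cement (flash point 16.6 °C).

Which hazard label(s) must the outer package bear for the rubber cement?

With flash point 16.6 °C (≤ 45 °C), the rubber cement falls in Code R9.
Only the Code R9 label is required.

Code R9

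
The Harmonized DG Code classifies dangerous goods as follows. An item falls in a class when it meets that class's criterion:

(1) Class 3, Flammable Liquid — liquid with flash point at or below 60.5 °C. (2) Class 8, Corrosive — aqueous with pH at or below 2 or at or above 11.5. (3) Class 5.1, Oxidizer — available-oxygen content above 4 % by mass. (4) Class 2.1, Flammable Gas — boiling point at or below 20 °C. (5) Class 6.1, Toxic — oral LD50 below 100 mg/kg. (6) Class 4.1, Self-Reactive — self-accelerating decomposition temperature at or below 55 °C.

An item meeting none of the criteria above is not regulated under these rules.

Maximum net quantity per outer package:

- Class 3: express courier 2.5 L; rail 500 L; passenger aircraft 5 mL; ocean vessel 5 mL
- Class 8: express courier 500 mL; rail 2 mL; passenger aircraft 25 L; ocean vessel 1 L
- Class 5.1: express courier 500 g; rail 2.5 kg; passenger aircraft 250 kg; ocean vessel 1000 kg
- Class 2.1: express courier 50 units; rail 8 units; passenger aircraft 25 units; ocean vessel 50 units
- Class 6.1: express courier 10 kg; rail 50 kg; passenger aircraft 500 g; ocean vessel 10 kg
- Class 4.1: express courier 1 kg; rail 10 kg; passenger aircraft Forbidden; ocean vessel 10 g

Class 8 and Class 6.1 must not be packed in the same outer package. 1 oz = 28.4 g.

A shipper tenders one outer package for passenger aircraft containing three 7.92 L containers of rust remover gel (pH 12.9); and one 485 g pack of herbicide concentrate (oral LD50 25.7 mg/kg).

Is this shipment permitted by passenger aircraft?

With pH 12.9 (≥ 11.5), the rust remover gel falls in Class 8.
With oral LD50 25.7 mg/kg (< 100 mg/kg), the herbicide concentrate falls in Class 6.1.
Class 8 quantity: three 7.92 L containers = 23.76 L.
23.76 L ≤ 25 L (passenger aircraft limit, Class 8) — within limit.
Class 6.1 quantity: 485 g.
That is within the Class 6.1 passenger aircraft limit of 500 g.
Class 8 and Class 6.1 may not share an outer package.

No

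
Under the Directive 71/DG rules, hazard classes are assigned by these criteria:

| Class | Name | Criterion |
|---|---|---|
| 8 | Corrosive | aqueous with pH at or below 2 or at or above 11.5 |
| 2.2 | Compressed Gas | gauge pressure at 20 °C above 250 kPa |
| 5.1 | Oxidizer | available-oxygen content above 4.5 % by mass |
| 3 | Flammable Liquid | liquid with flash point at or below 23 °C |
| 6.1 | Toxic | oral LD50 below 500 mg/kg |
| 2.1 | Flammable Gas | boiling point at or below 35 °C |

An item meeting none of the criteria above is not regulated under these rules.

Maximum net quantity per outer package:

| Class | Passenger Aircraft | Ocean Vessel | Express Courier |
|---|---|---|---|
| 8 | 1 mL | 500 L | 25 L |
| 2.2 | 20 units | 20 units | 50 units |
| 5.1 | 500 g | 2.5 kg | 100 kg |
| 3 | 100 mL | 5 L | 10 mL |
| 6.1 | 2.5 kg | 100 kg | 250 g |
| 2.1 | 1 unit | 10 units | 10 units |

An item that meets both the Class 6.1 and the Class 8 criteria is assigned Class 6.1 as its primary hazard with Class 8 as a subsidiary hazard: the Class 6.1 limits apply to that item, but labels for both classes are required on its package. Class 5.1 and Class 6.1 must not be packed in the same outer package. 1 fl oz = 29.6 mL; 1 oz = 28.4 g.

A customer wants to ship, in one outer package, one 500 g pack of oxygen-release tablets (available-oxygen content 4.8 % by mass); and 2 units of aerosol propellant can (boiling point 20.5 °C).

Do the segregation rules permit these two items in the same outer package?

Yes

With available-oxygen content 4.8 % by mass (> 4.5 % by mass), the oxygen-release tablets fall in Class 5.1.
With boiling point 20.5 °C (≤ 35 °C), the aerosol propellant can falls in Class 2.1.
No segregation rule bars Class 5.1 with Class 2.1.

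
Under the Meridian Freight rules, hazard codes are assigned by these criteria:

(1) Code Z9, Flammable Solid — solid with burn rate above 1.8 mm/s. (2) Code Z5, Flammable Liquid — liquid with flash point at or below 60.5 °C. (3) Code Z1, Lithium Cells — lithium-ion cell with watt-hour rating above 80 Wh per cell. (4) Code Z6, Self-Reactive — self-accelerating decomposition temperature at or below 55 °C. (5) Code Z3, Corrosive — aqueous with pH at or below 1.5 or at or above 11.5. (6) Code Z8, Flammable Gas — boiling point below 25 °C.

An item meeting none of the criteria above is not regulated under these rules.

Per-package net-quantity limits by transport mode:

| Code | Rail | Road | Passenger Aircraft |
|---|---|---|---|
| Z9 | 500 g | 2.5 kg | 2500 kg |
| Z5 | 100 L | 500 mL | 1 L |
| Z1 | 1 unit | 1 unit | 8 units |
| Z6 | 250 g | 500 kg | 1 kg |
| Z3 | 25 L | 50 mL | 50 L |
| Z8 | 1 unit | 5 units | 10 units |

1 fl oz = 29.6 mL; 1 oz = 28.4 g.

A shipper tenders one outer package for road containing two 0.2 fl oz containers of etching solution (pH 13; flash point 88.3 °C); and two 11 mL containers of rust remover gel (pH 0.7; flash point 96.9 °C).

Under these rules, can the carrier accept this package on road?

Yes

The etching solution has pH 13, which is ≥ 11.5, so it is Code Z3 (Corrosive).
With pH 0.7 (≤ 1.5), the rust remover gel falls in Code Z3.
Code Z3 net quantity: (two 0.2 fl oz containers = 11.84 mL) + (two 11 mL containers = 22 mL) = 33.84 mL.
33.84 mL is within the road limit of 50 mL for Code Z3.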